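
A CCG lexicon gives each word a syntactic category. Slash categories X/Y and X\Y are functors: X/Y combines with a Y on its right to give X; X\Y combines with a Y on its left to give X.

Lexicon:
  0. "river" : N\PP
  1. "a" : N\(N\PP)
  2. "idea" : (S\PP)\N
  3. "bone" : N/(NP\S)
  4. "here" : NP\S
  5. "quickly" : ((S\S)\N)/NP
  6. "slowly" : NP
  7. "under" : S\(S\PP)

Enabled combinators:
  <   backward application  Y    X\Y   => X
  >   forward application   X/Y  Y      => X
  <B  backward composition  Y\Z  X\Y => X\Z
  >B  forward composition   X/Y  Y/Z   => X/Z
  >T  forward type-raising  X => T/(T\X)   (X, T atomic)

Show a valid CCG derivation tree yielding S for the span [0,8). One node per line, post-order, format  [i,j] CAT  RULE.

[0,8] S   <
  [0,7] S\PP   <B
    [0,3] S\PP   <
      [0,2] N   <
        [0,1] "river" : N\PP
        [1,2] "a" : N\(N\PP)
      [2,3] "idea" : (S\PP)\N
    [3,7] S\S   <
      [3,5] N   >
        [3,4] "bone" : N/(NP\S)
        [4,5] "here" : NP\S
      [5,7] (S\S)\N   >
        [5,6] "quickly" : ((S\S)\N)/NP
        [6,7] "slowly" : NP
  [7,8] "under" : S\(S\PP)

[0,1] N\PP  lex  "river"
[1,2] N\(N\PP)  lex  "a"
[0,2] N  <  k=1
[2,3] (S\PP)\N  lex  "idea"
[0,3] S\PP  <  k=2
[3,4] N/(NP\S)  lex  "bone"
[4,5] NP\S  lex  "here"
[3,5] N  >  k=4
[5,6] ((S\S)\N)/NP  lex  "quickly"
[6,7] NP  lex  "slowly"
[5,7] (S\S)\N  >  k=6
[3,7] S\S  <  k=5
[0,7] S\PP  <B  k=3
[7,8] S\(S\PP)  lex  "under"
[0,8] S  <  k=7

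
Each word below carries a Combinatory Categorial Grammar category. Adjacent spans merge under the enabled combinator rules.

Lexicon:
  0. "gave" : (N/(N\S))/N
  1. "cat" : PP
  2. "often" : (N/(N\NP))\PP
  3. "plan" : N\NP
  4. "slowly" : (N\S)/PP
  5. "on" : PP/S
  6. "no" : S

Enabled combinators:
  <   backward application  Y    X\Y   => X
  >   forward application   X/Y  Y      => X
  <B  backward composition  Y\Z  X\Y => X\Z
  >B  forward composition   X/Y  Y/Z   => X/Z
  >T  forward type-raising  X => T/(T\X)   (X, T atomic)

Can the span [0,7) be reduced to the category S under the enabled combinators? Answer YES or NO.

NO

(N/(N\S))/N PP (N/(N\NP))\PP N\NP (N\S)/PP PP/S S
CKY chart[0,7] = {N, N/(N\N), N/(PP\PP), N/(S\S), NP/(NP\N), PP/(PP\N), S/(S\N)}; S ∉ chart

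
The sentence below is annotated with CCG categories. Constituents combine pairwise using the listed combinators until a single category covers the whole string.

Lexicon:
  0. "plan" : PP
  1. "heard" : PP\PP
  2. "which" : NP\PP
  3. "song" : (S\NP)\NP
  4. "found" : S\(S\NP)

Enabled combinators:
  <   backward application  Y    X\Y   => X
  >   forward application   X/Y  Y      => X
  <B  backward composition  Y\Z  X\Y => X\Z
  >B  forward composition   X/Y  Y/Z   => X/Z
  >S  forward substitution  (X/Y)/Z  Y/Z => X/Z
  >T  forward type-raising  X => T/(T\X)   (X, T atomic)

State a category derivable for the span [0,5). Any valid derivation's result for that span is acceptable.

[0,5] S   <
  [0,4] S\NP   <
    [0,3] NP   <
      [0,1] "plan" : PP
      [1,3] NP\PP   <B
        [1,2] "heard" : PP\PP
        [2,3] "which" : NP\PP
    [3,4] "song" : (S\NP)\NP
  [4,5] "found" : S\(S\NP)

S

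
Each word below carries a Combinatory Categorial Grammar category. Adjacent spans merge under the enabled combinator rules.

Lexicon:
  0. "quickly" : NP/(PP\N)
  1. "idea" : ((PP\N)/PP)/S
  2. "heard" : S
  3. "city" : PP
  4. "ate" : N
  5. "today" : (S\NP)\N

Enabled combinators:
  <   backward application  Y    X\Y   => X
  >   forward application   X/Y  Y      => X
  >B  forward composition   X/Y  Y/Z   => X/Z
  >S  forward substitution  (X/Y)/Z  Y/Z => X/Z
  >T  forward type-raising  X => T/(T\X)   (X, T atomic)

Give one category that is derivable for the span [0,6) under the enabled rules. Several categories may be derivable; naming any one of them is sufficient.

[0,6] S   <
  [0,4] NP   >
    [0,1] "quickly" : NP/(PP\N)
    [1,4] PP\N   >
      [1,3] (PP\N)/PP   >
        [1,2] "idea" : ((PP\N)/PP)/S
        [2,3] "heard" : S
      [3,4] "city" : PP
  [4,6] S\NP   <
    [4,5] "ate" : N
    [5,6] "today" : (S\NP)\N

S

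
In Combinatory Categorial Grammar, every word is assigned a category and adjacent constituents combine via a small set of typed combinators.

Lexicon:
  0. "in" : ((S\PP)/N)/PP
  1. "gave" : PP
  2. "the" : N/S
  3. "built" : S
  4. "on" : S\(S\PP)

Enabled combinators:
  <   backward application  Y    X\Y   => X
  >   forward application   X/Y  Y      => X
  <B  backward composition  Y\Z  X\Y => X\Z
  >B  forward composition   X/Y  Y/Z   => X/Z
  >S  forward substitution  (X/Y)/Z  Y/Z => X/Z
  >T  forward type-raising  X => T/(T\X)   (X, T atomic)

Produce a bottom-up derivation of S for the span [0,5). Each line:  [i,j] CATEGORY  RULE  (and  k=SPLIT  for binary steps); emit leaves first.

[0,5] S   <
  [0,4] S\PP   >
    [0,2] (S\PP)/N   >
      [0,1] "in" : ((S\PP)/N)/PP
      [1,2] "gave" : PP
    [2,4] N   >
      [2,3] "the" : N/S
      [3,4] "built" : S
  [4,5] "on" : S\(S\PP)

[0,1] ((S\PP)/N)/PP  lex  "in"
[1,2] PP  lex  "gave"
[0,2] (S\PP)/N  >  k=1
[2,3] N/S  lex  "the"
[3,4] S  lex  "built"
[2,4] N  >  k=3
[0,4] S\PP  >  k=2
[4,5] S\(S\PP)  lex  "on"
[0,5] S  <  k=4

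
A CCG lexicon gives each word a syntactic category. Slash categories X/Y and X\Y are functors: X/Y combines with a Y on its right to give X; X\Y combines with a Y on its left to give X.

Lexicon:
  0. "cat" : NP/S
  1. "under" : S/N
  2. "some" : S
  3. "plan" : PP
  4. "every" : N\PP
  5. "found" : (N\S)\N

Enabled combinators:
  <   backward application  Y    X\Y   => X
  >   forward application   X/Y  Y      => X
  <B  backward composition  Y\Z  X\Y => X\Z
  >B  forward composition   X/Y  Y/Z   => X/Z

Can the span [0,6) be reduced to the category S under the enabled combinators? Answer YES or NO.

NP/S S/N S PP N\PP (N\S)\N
CKY chart[0,6] = {NP}; S ∉ chart

NO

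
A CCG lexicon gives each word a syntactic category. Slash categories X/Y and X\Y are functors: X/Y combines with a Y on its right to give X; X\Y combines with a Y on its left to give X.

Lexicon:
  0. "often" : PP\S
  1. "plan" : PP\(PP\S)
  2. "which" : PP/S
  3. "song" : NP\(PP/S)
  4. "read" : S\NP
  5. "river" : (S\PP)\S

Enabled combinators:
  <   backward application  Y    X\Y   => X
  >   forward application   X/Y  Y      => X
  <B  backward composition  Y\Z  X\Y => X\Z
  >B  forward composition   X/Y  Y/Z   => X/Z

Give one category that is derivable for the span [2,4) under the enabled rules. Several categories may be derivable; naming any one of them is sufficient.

[0,6] S   <
  [0,2] PP   <
    [0,1] "often" : PP\S
    [1,2] "plan" : PP\(PP\S)
  [2,6] S\PP   <
    [2,5] S   <
      [2,4] NP   <
        [2,3] "which" : PP/S
        [3,4] "song" : NP\(PP/S)
      [4,5] "read" : S\NP
    [5,6] "river" : (S\PP)\S

NP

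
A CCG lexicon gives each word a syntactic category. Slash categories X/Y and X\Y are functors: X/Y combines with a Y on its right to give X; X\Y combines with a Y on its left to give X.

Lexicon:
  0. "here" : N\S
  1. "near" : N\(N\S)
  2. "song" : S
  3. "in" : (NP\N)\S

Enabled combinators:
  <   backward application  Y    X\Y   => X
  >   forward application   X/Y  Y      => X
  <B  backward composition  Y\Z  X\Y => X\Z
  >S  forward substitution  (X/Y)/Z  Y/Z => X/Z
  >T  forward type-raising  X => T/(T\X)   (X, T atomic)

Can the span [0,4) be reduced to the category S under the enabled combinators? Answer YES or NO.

N\S N\(N\S) S (NP\N)\S
CKY chart[0,4] = {N/(N\NP), NP, NP/(NP\NP), PP/(PP\NP), S/(S\NP)}; S ∉ chart

NO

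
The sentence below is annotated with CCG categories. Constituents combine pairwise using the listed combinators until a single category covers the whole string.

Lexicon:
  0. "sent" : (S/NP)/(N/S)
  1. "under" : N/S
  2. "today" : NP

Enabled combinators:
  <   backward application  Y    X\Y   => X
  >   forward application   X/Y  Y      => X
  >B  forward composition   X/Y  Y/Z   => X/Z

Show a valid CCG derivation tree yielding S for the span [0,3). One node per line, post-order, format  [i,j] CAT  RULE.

[0,3] S   >
  [0,2] S/NP   >
    [0,1] "sent" : (S/NP)/(N/S)
    [1,2] "under" : N/S
  [2,3] "today" : NP

[0,1] (S/NP)/(N/S)  lex  "sent"
[1,2] N/S  lex  "under"
[0,2] S/NP  >  k=1
[2,3] NP  lex  "today"
[0,3] S  >  k=2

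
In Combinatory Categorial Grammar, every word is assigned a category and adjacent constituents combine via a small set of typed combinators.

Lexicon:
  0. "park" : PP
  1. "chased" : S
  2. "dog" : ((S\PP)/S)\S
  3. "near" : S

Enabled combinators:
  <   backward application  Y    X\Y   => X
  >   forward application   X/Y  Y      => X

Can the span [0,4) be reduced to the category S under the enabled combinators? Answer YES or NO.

YES

[0,4] S   <
  [0,1] "park" : PP
  [1,4] S\PP   >
    [1,3] (S\PP)/S   <
      [1,2] "chased" : S
      [2,3] "dog" : ((S\PP)/S)\S
    [3,4] "near" : S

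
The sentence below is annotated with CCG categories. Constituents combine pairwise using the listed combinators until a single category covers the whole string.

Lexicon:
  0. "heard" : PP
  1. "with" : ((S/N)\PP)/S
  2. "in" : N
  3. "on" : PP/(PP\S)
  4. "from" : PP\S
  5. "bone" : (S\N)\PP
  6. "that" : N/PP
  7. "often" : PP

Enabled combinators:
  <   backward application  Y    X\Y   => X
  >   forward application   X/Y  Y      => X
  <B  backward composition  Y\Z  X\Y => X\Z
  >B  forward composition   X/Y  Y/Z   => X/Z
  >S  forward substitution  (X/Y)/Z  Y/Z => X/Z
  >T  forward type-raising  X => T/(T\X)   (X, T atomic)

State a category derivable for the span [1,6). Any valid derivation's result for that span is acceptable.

(S/N)\PP

[0,8] S   >
  [0,6] S/N   <
    [0,1] "heard" : PP
    [1,6] (S/N)\PP   >
      [1,2] "with" : ((S/N)\PP)/S
      [2,6] S   >
        [2,3] S/(S\N)   >T
          [2,3] "in" : N
        [3,6] S\N   <
          [3,5] PP   >
            [3,4] "on" : PP/(PP\S)
            [4,5] "from" : PP\S
          [5,6] "bone" : (S\N)\PP
  [6,8] N   >
    [6,7] "that" : N/PP
    [7,8] "often" : PP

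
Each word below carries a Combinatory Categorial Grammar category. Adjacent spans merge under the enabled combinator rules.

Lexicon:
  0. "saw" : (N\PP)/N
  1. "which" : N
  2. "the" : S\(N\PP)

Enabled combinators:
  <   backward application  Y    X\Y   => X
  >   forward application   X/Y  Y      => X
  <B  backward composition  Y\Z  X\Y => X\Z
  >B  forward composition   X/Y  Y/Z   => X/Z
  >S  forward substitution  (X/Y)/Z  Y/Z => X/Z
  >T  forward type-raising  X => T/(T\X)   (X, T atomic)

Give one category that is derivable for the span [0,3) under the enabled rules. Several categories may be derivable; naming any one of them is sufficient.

[0,3] S   <
  [0,2] N\PP   >
    [0,1] "saw" : (N\PP)/N
    [1,2] "which" : N
  [2,3] "the" : S\(N\PP)

S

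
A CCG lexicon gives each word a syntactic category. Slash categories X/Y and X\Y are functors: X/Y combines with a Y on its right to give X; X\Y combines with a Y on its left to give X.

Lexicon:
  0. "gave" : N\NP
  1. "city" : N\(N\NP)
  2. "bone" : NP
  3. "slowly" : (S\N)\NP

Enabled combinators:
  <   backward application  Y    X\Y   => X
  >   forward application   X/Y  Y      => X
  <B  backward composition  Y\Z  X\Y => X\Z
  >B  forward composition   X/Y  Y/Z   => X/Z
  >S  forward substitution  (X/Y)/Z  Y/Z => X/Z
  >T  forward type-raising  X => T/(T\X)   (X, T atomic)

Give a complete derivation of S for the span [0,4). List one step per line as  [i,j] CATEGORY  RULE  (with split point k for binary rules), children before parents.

[0,4] S   <
  [0,2] N   <
    [0,1] "gave" : N\NP
    [1,2] "city" : N\(N\NP)
  [2,4] S\N   <
    [2,3] "bone" : NP
    [3,4] "slowly" : (S\N)\NP

[0,1] N\NP  lex  "gave"
[1,2] N\(N\NP)  lex  "city"
[0,2] N  <  k=1
[2,3] NP  lex  "bone"
[3,4] (S\N)\NP  lex  "slowly"
[2,4] S\N  <  k=3
[0,4] S  <  k=2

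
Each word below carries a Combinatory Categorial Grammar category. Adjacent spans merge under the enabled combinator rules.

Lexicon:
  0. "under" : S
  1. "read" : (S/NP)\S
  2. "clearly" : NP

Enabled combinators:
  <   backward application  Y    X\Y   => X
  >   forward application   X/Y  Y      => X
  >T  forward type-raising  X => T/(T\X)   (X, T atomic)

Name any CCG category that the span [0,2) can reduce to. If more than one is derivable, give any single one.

S/NP

[0,3] S   >
  [0,2] S/NP   <
    [0,1] "under" : S
    [1,2] "read" : (S/NP)\S
  [2,3] "clearly" : NP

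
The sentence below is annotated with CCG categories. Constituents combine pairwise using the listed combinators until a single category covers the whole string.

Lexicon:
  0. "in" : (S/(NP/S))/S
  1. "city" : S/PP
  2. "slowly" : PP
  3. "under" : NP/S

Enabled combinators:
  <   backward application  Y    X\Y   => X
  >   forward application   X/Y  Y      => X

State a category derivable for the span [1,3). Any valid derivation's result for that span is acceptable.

[0,4] S   >
  [0,3] S/(NP/S)   >
    [0,1] "in" : (S/(NP/S))/S
    [1,3] S   >
      [1,2] "city" : S/PP
      [2,3] "slowly" : PP
  [3,4] "under" : NP/S

S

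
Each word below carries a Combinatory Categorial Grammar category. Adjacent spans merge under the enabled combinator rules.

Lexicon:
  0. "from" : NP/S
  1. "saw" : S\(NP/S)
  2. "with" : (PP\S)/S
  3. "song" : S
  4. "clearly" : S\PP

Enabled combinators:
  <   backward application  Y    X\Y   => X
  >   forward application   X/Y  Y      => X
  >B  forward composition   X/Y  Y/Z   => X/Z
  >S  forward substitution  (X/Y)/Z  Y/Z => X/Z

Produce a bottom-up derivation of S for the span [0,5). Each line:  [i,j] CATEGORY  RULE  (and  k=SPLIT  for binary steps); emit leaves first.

[0,1] NP/S  lex  "from"
[1,2] S\(NP/S)  lex  "saw"
[0,2] S  <  k=1
[2,3] (PP\S)/S  lex  "with"
[3,4] S  lex  "song"
[2,4] PP\S  >  k=3
[0,4] PP  <  k=2
[4,5] S\PP  lex  "clearly"
[0,5] S  <  k=4

[0,5] S   <
  [0,4] PP   <
    [0,2] S   <
      [0,1] "from" : NP/S
      [1,2] "saw" : S\(NP/S)
    [2,4] PP\S   >
      [2,3] "with" : (PP\S)/S
      [3,4] "song" : S
  [4,5] "clearly" : S\PP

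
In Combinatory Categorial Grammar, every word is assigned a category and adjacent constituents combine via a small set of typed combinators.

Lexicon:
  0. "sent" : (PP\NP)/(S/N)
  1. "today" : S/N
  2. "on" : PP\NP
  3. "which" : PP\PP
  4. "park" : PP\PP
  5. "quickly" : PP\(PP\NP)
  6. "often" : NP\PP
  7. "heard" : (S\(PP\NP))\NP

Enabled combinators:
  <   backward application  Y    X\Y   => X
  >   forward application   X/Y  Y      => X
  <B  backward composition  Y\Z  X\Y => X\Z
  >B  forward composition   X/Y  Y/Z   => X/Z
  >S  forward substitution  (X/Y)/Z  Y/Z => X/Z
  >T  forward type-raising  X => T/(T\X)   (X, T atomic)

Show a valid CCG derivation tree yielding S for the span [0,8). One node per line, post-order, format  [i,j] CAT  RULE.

[0,8] S   <
  [0,2] PP\NP   >
    [0,1] "sent" : (PP\NP)/(S/N)
    [1,2] "today" : S/N
  [2,8] S\(PP\NP)   <
    [2,7] NP   <
      [2,6] PP   <
        [2,5] PP\NP   <B
          [2,3] "on" : PP\NP
          [3,5] PP\PP   <B
            [3,4] "which" : PP\PP
            [4,5] "park" : PP\PP
        [5,6] "quickly" : PP\(PP\NP)
      [6,7] "often" : NP\PP
    [7,8] "heard" : (S\(PP\NP))\NP

[0,1] (PP\NP)/(S/N)  lex  "sent"
[1,2] S/N  lex  "today"
[0,2] PP\NP  >  k=1
[2,3] PP\NP  lex  "on"
[3,4] PP\PP  lex  "which"
[4,5] PP\PP  lex  "park"
[3,5] PP\PP  <B  k=4
[2,5] PP\NP  <B  k=3
[5,6] PP\(PP\NP)  lex  "quickly"
[2,6] PP  <  k=5
[6,7] NP\PP  lex  "often"
[2,7] NP  <  k=6
[7,8] (S\(PP\NP))\NP  lex  "heard"
[2,8] S\(PP\NP)  <  k=7
[0,8] S  <  k=2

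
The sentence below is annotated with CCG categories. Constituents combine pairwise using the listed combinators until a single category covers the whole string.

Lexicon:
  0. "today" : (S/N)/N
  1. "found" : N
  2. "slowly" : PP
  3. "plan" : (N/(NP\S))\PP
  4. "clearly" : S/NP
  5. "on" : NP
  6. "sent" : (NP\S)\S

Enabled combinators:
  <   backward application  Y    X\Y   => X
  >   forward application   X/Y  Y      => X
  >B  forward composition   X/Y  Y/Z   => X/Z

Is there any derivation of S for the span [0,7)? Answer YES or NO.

YES

[0,7] S   >
  [0,2] S/N   >
    [0,1] "today" : (S/N)/N
    [1,2] "found" : N
  [2,7] N   >
    [2,4] N/(NP\S)   <
      [2,3] "slowly" : PP
      [3,4] "plan" : (N/(NP\S))\PP
    [4,7] NP\S   <
      [4,6] S   >
        [4,5] "clearly" : S/NP
        [5,6] "on" : NP
      [6,7] "sent" : (NP\S)\S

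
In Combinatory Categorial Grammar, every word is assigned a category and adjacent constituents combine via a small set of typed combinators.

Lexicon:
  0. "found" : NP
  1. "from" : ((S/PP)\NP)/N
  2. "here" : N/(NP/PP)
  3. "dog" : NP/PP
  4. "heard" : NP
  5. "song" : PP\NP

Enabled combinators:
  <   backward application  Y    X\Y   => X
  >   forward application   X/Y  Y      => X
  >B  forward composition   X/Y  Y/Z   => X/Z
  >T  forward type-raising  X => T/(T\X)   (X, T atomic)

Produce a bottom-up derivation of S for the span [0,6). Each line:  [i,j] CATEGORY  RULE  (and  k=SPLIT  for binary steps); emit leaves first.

[0,1] NP  lex  "found"
[1,2] ((S/PP)\NP)/N  lex  "from"
[2,3] N/(NP/PP)  lex  "here"
[3,4] NP/PP  lex  "dog"
[2,4] N  >  k=3
[1,4] (S/PP)\NP  >  k=2
[0,4] S/PP  <  k=1
[4,5] NP  lex  "heard"
[5,6] PP\NP  lex  "song"
[4,6] PP  <  k=5
[0,6] S  >  k=4

[0,6] S   >
  [0,4] S/PP   <
    [0,1] "found" : NP
    [1,4] (S/PP)\NP   >
      [1,2] "from" : ((S/PP)\NP)/N
      [2,4] N   >
        [2,3] "here" : N/(NP/PP)
        [3,4] "dog" : NP/PP
  [4,6] PP   <
    [4,5] "heard" : NP
    [5,6] "song" : PP\NP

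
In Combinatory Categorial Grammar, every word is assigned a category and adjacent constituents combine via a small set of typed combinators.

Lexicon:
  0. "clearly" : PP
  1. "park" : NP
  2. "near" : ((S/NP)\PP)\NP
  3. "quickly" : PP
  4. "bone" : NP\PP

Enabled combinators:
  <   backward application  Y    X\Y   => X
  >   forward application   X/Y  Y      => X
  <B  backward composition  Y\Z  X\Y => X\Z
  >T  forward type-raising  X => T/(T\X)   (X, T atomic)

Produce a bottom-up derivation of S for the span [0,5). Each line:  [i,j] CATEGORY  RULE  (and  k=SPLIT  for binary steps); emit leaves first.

[0,1] PP  lex  "clearly"
[1,2] NP  lex  "park"
[2,3] ((S/NP)\PP)\NP  lex  "near"
[1,3] (S/NP)\PP  <  k=2
[0,3] S/NP  <  k=1
[3,4] PP  lex  "quickly"
[3,4] NP/(NP\PP)  >T
[4,5] NP\PP  lex  "bone"
[3,5] NP  >  k=4
[0,5] S  >  k=3

[0,5] S   >
  [0,3] S/NP   <
    [0,1] "clearly" : PP
    [1,3] (S/NP)\PP   <
      [1,2] "park" : NP
      [2,3] "near" : ((S/NP)\PP)\NP
  [3,5] NP   >
    [3,4] NP/(NP\PP)   >T
      [3,4] "quickly" : PP
    [4,5] "bone" : NP\PP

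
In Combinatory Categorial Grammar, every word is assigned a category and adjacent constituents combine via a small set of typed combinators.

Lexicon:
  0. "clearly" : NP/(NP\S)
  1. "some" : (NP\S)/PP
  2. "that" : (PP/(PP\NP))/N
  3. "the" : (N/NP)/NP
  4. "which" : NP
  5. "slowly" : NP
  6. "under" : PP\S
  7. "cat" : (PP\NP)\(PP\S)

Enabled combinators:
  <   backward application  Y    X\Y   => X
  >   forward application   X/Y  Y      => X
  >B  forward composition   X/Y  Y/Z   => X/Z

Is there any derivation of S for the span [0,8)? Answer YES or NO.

NP/(NP\S) (NP\S)/PP (PP/(PP\NP))/N (N/NP)/NP NP NP PP\S (PP\NP)\(PP\S)
CKY chart[0,8] = {NP}; S ∉ chart

NO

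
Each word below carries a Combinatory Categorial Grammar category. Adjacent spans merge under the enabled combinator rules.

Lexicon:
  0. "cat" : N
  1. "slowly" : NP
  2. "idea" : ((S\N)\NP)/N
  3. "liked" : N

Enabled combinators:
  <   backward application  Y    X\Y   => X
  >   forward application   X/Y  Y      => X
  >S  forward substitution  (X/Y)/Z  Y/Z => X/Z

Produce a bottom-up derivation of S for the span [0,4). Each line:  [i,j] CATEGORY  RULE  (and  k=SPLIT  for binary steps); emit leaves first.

[0,4] S   <
  [0,1] "cat" : N
  [1,4] S\N   <
    [1,2] "slowly" : NP
    [2,4] (S\N)\NP   >
      [2,3] "idea" : ((S\N)\NP)/N
      [3,4] "liked" : N

[0,1] N  lex  "cat"
[1,2] NP  lex  "slowly"
[2,3] ((S\N)\NP)/N  lex  "idea"
[3,4] N  lex  "liked"
[2,4] (S\N)\NP  >  k=3
[1,4] S\N  <  k=2
[0,4] S  <  k=1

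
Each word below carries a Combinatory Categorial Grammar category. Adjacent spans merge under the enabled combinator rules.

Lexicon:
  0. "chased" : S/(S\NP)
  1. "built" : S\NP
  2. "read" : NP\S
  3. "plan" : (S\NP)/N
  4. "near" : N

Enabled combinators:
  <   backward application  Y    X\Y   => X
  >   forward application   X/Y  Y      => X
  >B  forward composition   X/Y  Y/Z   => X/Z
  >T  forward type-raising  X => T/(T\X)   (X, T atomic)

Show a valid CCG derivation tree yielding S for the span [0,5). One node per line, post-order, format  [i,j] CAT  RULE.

[0,5] S   <
  [0,3] NP   <
    [0,2] S   >
      [0,1] "chased" : S/(S\NP)
      [1,2] "built" : S\NP
    [2,3] "read" : NP\S
  [3,5] S\NP   >
    [3,4] "plan" : (S\NP)/N
    [4,5] "near" : N

[0,1] S/(S\NP)  lex  "chased"
[1,2] S\NP  lex  "built"
[0,2] S  >  k=1
[2,3] NP\S  lex  "read"
[0,3] NP  <  k=2
[3,4] (S\NP)/N  lex  "plan"
[4,5] N  lex  "near"
[3,5] S\NP  >  k=4
[0,5] S  <  k=3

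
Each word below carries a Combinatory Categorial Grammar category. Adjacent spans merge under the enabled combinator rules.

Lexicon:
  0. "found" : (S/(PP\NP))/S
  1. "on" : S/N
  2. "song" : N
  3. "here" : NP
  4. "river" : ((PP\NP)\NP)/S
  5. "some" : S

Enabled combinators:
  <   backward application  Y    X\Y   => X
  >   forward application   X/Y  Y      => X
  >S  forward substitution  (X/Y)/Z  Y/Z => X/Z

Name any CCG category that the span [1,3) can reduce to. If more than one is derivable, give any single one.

S

[0,6] S   >
  [0,3] S/(PP\NP)   >
    [0,1] "found" : (S/(PP\NP))/S
    [1,3] S   >
      [1,2] "on" : S/N
      [2,3] "song" : N
  [3,6] PP\NP   <
    [3,4] "here" : NP
    [4,6] (PP\NP)\NP   >
      [4,5] "river" : ((PP\NP)\NP)/S
      [5,6] "some" : S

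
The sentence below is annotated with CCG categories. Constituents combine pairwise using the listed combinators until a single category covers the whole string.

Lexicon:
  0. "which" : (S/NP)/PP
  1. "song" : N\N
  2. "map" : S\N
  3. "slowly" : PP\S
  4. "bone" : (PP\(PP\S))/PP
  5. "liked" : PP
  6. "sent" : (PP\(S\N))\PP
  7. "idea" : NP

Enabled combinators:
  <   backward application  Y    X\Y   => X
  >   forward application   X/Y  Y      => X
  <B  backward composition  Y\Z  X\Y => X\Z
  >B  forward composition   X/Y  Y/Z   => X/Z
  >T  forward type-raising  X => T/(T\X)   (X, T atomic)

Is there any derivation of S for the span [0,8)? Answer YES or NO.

YES

[0,8] S   >
  [0,7] S/NP   >
    [0,1] "which" : (S/NP)/PP
    [1,7] PP   <
      [1,3] S\N   <B
        [1,2] "song" : N\N
        [2,3] "map" : S\N
      [3,7] PP\(S\N)   <
        [3,6] PP   <
          [3,4] "slowly" : PP\S
          [4,6] PP\(PP\S)   >
            [4,5] "bone" : (PP\(PP\S))/PP
            [5,6] "liked" : PP
        [6,7] "sent" : (PP\(S\N))\PP
  [7,8] "idea" : NP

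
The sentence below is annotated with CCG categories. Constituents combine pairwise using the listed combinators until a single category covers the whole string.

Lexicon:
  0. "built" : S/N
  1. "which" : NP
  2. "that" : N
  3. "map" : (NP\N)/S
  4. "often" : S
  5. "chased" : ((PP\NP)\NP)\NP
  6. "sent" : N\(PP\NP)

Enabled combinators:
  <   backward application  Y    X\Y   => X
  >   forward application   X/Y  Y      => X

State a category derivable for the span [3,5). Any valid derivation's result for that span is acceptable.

[0,7] S   >
  [0,1] "built" : S/N
  [1,7] N   <
    [1,6] PP\NP   <
      [1,2] "which" : NP
      [2,6] (PP\NP)\NP   <
        [2,5] NP   <
          [2,3] "that" : N
          [3,5] NP\N   >
            [3,4] "map" : (NP\N)/S
            [4,5] "often" : S
        [5,6] "chased" : ((PP\NP)\NP)\NP
    [6,7] "sent" : N\(PP\NP)

NP\N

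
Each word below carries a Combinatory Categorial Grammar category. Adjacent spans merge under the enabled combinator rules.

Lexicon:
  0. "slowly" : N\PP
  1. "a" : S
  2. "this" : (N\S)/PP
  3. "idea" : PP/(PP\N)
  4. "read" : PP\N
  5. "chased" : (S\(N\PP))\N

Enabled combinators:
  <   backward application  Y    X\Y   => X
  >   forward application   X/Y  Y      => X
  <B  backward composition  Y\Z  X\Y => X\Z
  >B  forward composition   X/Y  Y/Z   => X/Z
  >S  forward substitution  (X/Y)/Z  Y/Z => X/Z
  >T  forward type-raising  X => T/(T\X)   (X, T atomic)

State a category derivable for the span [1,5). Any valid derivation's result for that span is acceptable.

N

[0,6] S   <
  [0,1] "slowly" : N\PP
  [1,6] S\(N\PP)   <
    [1,5] N   >
      [1,2] N/(N\S)   >T
        [1,2] "a" : S
      [2,5] N\S   >
        [2,3] "this" : (N\S)/PP
        [3,5] PP   >
          [3,4] "idea" : PP/(PP\N)
          [4,5] "read" : PP\N
    [5,6] "chased" : (S\(N\PP))\N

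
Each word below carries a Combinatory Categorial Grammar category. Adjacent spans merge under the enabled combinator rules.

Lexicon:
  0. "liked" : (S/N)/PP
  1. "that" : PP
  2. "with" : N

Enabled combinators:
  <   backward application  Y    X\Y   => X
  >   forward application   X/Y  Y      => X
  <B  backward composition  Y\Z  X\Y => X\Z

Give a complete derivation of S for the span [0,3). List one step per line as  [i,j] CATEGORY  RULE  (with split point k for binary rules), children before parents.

[0,1] (S/N)/PP  lex  "liked"
[1,2] PP  lex  "that"
[0,2] S/N  >  k=1
[2,3] N  lex  "with"
[0,3] S  >  k=2

[0,3] S   >
  [0,2] S/N   >
    [0,1] "liked" : (S/N)/PP
    [1,2] "that" : PP
  [2,3] "with" : N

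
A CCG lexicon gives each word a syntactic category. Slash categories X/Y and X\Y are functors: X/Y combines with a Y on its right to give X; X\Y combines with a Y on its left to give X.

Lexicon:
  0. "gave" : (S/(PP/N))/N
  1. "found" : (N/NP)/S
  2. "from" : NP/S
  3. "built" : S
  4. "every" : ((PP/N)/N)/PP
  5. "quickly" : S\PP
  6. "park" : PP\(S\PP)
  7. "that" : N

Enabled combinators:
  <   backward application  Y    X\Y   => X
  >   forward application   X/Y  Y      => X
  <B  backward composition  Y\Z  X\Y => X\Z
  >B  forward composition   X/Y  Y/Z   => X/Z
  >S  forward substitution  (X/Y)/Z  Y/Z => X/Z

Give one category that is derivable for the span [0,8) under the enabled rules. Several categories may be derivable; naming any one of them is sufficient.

[0,8] S   >
  [0,4] S/(PP/N)   >
    [0,1] "gave" : (S/(PP/N))/N
    [1,4] N   >
      [1,3] N/S   >S
        [1,2] "found" : (N/NP)/S
        [2,3] "from" : NP/S
      [3,4] "built" : S
  [4,8] PP/N   >
    [4,7] (PP/N)/N   >
      [4,5] "every" : ((PP/N)/N)/PP
      [5,7] PP   <
        [5,6] "quickly" : S\PP
        [6,7] "park" : PP\(S\PP)
    [7,8] "that" : N

S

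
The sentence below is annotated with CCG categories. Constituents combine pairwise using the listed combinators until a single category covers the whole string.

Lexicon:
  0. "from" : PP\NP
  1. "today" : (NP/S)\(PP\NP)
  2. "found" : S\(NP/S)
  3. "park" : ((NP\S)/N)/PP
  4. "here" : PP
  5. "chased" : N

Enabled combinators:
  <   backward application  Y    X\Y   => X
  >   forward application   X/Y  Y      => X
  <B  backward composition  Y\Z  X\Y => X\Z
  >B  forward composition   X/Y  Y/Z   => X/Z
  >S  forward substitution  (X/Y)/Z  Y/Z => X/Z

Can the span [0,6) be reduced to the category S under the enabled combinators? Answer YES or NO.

PP\NP (NP/S)\(PP\NP) S\(NP/S) ((NP\S)/N)/PP PP N
CKY chart[0,6] = {NP}; S ∉ chart

NO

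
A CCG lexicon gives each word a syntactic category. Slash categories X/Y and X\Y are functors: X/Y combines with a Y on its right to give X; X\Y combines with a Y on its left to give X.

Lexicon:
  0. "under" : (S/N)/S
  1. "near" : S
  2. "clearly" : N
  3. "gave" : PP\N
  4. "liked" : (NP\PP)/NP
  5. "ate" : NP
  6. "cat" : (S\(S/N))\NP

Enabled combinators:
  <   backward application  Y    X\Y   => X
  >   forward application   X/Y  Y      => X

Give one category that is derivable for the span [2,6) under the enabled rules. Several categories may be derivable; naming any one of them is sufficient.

[0,7] S   <
  [0,2] S/N   >
    [0,1] "under" : (S/N)/S
    [1,2] "near" : S
  [2,7] S\(S/N)   <
    [2,6] NP   <
      [2,4] PP   <
        [2,3] "clearly" : N
        [3,4] "gave" : PP\N
      [4,6] NP\PP   >
        [4,5] "liked" : (NP\PP)/NP
        [5,6] "ate" : NP
    [6,7] "cat" : (S\(S/N))\NP

NP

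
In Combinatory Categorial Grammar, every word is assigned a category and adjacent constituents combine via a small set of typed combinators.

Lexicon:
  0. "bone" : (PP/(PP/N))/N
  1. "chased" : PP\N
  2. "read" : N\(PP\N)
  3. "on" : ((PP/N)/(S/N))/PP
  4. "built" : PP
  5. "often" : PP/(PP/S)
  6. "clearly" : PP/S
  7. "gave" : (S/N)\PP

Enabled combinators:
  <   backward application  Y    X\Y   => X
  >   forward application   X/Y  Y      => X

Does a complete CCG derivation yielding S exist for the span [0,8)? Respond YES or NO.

(PP/(PP/N))/N PP\N N\(PP\N) ((PP/N)/(S/N))/PP PP PP/(PP/S) PP/S (S/N)\PP
CKY chart[0,8] = {PP}; S ∉ chart

NO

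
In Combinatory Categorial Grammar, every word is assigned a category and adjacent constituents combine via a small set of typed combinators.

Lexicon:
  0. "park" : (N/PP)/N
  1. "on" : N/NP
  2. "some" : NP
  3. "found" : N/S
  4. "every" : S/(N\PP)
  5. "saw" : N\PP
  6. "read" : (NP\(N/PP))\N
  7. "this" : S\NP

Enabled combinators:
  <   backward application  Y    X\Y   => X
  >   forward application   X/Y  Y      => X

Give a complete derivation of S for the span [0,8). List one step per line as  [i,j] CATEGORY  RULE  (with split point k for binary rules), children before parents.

[0,1] (N/PP)/N  lex  "park"
[1,2] N/NP  lex  "on"
[2,3] NP  lex  "some"
[1,3] N  >  k=2
[0,3] N/PP  >  k=1
[3,4] N/S  lex  "found"
[4,5] S/(N\PP)  lex  "every"
[5,6] N\PP  lex  "saw"
[4,6] S  >  k=5
[3,6] N  >  k=4
[6,7] (NP\(N/PP))\N  lex  "read"
[3,7] NP\(N/PP)  <  k=6
[0,7] NP  <  k=3
[7,8] S\NP  lex  "this"
[0,8] S  <  k=7

[0,8] S   <
  [0,7] NP   <
    [0,3] N/PP   >
      [0,1] "park" : (N/PP)/N
      [1,3] N   >
        [1,2] "on" : N/NP
        [2,3] "some" : NP
    [3,7] NP\(N/PP)   <
      [3,6] N   >
        [3,4] "found" : N/S
        [4,6] S   >
          [4,5] "every" : S/(N\PP)
          [5,6] "saw" : N\PP
      [6,7] "read" : (NP\(N/PP))\N
  [7,8] "this" : S\NP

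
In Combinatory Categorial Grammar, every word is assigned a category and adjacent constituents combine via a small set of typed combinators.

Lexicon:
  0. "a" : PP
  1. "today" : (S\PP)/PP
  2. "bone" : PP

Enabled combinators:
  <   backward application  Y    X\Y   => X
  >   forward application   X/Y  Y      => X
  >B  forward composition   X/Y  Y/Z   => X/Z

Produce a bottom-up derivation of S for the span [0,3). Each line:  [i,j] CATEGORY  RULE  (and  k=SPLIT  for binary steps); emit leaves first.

[0,3] S   <
  [0,1] "a" : PP
  [1,3] S\PP   >
    [1,2] "today" : (S\PP)/PP
    [2,3] "bone" : PP

[0,1] PP  lex  "a"
[1,2] (S\PP)/PP  lex  "today"
[2,3] PP  lex  "bone"
[1,3] S\PP  >  k=2
[0,3] S  <  k=1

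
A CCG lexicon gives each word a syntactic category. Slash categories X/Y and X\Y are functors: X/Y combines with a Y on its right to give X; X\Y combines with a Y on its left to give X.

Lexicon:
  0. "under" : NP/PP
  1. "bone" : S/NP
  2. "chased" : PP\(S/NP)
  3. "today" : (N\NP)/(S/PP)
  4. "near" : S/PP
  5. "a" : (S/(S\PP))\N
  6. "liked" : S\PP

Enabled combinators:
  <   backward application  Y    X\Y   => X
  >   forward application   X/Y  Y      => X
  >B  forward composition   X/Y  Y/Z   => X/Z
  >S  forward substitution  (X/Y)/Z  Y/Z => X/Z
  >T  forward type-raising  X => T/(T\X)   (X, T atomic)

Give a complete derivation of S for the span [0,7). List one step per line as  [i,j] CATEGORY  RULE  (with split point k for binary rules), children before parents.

[0,7] S   >
  [0,6] S/(S\PP)   <
    [0,5] N   <
      [0,3] NP   >
        [0,1] "under" : NP/PP
        [1,3] PP   <
          [1,2] "bone" : S/NP
          [2,3] "chased" : PP\(S/NP)
      [3,5] N\NP   >
        [3,4] "today" : (N\NP)/(S/PP)
        [4,5] "near" : S/PP
    [5,6] "a" : (S/(S\PP))\N
  [6,7] "liked" : S\PP

[0,1] NP/PP  lex  "under"
[1,2] S/NP  lex  "bone"
[2,3] PP\(S/NP)  lex  "chased"
[1,3] PP  <  k=2
[0,3] NP  >  k=1
[3,4] (N\NP)/(S/PP)  lex  "today"
[4,5] S/PP  lex  "near"
[3,5] N\NP  >  k=4
[0,5] N  <  k=3
[5,6] (S/(S\PP))\N  lex  "a"
[0,6] S/(S\PP)  <  k=5
[6,7] S\PP  lex  "liked"
[0,7] S  >  k=6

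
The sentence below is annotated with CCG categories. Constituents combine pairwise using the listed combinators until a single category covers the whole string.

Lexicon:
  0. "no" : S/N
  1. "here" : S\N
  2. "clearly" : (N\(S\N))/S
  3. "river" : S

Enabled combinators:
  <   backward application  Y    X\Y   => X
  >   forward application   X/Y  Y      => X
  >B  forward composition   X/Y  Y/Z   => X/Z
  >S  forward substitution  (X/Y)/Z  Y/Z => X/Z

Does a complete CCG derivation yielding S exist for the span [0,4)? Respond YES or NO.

[0,4] S   >
  [0,1] "no" : S/N
  [1,4] N   <
    [1,2] "here" : S\N
    [2,4] N\(S\N)   >
      [2,3] "clearly" : (N\(S\N))/S
      [3,4] "river" : S

YES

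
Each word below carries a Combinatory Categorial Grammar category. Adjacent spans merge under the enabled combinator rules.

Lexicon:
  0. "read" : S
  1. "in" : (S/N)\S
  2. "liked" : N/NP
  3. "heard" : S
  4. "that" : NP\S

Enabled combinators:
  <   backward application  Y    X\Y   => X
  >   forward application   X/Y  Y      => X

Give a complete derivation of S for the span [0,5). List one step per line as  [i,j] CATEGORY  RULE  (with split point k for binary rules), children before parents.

[0,1] S  lex  "read"
[1,2] (S/N)\S  lex  "in"
[0,2] S/N  <  k=1
[2,3] N/NP  lex  "liked"
[3,4] S  lex  "heard"
[4,5] NP\S  lex  "that"
[3,5] NP  <  k=4
[2,5] N  >  k=3
[0,5] S  >  k=2

[0,5] S   >
  [0,2] S/N   <
    [0,1] "read" : S
    [1,2] "in" : (S/N)\S
  [2,5] N   >
    [2,3] "liked" : N/NP
    [3,5] NP   <
      [3,4] "heard" : S
      [4,5] "that" : NP\S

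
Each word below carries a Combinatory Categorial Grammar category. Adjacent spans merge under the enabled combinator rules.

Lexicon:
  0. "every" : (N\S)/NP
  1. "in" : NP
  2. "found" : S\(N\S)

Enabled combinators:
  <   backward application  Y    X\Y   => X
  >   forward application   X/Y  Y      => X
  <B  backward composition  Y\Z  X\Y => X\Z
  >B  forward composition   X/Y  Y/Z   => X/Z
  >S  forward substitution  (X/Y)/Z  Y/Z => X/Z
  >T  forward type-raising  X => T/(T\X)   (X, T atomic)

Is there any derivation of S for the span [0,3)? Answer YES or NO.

YES

[0,3] S   <
  [0,2] N\S   >
    [0,1] "every" : (N\S)/NP
    [1,2] "in" : NP
  [2,3] "found" : S\(N\S)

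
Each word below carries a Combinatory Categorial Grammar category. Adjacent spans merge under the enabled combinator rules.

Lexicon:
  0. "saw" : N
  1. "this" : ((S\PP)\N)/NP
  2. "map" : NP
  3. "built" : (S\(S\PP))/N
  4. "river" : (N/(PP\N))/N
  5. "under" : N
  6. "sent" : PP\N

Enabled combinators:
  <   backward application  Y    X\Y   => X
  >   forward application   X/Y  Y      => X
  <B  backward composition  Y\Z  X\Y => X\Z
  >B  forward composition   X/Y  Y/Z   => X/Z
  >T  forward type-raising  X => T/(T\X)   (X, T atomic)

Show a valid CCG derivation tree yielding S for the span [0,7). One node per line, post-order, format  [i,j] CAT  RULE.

[0,7] S   <
  [0,3] S\PP   <
    [0,1] "saw" : N
    [1,3] (S\PP)\N   >
      [1,2] "this" : ((S\PP)\N)/NP
      [2,3] "map" : NP
  [3,7] S\(S\PP)   >
    [3,4] "built" : (S\(S\PP))/N
    [4,7] N   >
      [4,6] N/(PP\N)   >
        [4,5] "river" : (N/(PP\N))/N
        [5,6] "under" : N
      [6,7] "sent" : PP\N

[0,1] N  lex  "saw"
[1,2] ((S\PP)\N)/NP  lex  "this"
[2,3] NP  lex  "map"
[1,3] (S\PP)\N  >  k=2
[0,3] S\PP  <  k=1
[3,4] (S\(S\PP))/N  lex  "built"
[4,5] (N/(PP\N))/N  lex  "river"
[5,6] N  lex  "under"
[4,6] N/(PP\N)  >  k=5
[6,7] PP\N  lex  "sent"
[4,7] N  >  k=6
[3,7] S\(S\PP)  >  k=4
[0,7] S  <  k=3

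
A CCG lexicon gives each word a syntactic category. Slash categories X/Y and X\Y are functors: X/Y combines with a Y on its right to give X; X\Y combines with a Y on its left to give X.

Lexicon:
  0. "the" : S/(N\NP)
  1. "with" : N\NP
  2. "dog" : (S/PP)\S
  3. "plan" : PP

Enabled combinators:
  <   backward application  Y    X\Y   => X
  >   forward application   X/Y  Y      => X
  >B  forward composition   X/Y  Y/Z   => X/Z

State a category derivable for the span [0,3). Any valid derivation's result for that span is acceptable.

S/PP

[0,4] S   >
  [0,3] S/PP   <
    [0,2] S   >
      [0,1] "the" : S/(N\NP)
      [1,2] "with" : N\NP
    [2,3] "dog" : (S/PP)\S
  [3,4] "plan" : PP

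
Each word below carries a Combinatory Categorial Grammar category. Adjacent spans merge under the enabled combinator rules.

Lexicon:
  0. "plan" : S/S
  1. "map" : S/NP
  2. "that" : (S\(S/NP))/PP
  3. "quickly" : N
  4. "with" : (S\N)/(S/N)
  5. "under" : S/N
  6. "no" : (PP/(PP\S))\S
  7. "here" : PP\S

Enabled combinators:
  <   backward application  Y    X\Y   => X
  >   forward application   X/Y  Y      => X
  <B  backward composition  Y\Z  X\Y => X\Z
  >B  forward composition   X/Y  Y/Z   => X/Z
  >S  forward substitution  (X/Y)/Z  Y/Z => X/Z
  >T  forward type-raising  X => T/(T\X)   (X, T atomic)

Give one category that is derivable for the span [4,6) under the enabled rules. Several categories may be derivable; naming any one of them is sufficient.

[0,8] S   <
  [0,2] S/NP   >B
    [0,1] "plan" : S/S
    [1,2] "map" : S/NP
  [2,8] S\(S/NP)   >
    [2,3] "that" : (S\(S/NP))/PP
    [3,8] PP   >
      [3,7] PP/(PP\S)   <
        [3,6] S   >
          [3,4] S/(S\N)   >T
            [3,4] "quickly" : N
          [4,6] S\N   >
            [4,5] "with" : (S\N)/(S/N)
            [5,6] "under" : S/N
        [6,7] "no" : (PP/(PP\S))\S
      [7,8] "here" : PP\S

S\N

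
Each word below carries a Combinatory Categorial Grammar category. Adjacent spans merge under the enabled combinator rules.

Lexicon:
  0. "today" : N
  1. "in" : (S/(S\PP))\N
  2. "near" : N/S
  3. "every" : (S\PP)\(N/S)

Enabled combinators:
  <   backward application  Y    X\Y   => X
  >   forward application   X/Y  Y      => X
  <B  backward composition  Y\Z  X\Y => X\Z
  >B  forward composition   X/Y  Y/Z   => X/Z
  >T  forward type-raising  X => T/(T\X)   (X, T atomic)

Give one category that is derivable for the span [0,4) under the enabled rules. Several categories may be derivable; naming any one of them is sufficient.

[0,4] S   >
  [0,2] S/(S\PP)   <
    [0,1] "today" : N
    [1,2] "in" : (S/(S\PP))\N
  [2,4] S\PP   <
    [2,3] "near" : N/S
    [3,4] "every" : (S\PP)\(N/S)

S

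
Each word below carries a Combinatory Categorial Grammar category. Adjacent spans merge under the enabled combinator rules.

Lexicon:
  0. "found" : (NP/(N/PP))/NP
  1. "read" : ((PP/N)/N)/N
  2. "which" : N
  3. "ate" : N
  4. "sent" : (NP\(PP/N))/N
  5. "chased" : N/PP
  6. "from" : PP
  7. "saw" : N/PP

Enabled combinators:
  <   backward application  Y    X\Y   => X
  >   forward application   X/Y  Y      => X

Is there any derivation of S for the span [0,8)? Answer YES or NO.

(NP/(N/PP))/NP ((PP/N)/N)/N N N (NP\(PP/N))/N N/PP PP N/PP
CKY chart[0,8] = {NP}; S ∉ chart

NO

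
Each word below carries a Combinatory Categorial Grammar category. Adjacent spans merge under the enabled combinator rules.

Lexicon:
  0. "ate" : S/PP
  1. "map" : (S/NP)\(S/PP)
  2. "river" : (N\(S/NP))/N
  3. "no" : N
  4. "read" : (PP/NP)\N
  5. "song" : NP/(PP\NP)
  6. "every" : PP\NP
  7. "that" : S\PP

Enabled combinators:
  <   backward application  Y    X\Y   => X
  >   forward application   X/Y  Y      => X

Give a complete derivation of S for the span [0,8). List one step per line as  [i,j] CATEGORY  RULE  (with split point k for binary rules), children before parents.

[0,1] S/PP  lex  "ate"
[1,2] (S/NP)\(S/PP)  lex  "map"
[0,2] S/NP  <  k=1
[2,3] (N\(S/NP))/N  lex  "river"
[3,4] N  lex  "no"
[2,4] N\(S/NP)  >  k=3
[0,4] N  <  k=2
[4,5] (PP/NP)\N  lex  "read"
[0,5] PP/NP  <  k=4
[5,6] NP/(PP\NP)  lex  "song"
[6,7] PP\NP  lex  "every"
[5,7] NP  >  k=6
[0,7] PP  >  k=5
[7,8] S\PP  lex  "that"
[0,8] S  <  k=7

[0,8] S   <
  [0,7] PP   >
    [0,5] PP/NP   <
      [0,4] N   <
        [0,2] S/NP   <
          [0,1] "ate" : S/PP
          [1,2] "map" : (S/NP)\(S/PP)
        [2,4] N\(S/NP)   >
          [2,3] "river" : (N\(S/NP))/N
          [3,4] "no" : N
      [4,5] "read" : (PP/NP)\N
    [5,7] NP   >
      [5,6] "song" : NP/(PP\NP)
      [6,7] "every" : PP\NP
  [7,8] "that" : S\PP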